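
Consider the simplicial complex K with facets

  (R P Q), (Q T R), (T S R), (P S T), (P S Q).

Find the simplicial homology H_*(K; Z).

Order the vertices as P < Q < R < S < T. Listing each simplex with vertices in this order, K has dimension 2 with simplices:

  0-simplices (5): P, Q, R, S, T
  1-simplices (10): PQ, PR, PS, PT, QR, QS, QT, RS, RT, ST
  2-simplices (5): PQR, PQS, PST, QRT, RST

Hence C_0 ≅ Z^5, C_1 ≅ Z^10, C_2 ≅ Z^5.

∂_1: C_1 → C_0 is given by ∂[p,q] = [q] − [p]. For instance
  ∂QS = S − Q.
The 5×10 boundary matrix has rank 4 and Smith normal form diag(1,1,1,1).

The boundary map ∂_2: C_2 → C_1 maps a triangle to the signed sum of its edges. For instance
  ∂RST = ST − RT + RS,
  ∂PST = ST − PT + PS.
As a 10×5 matrix over Z this has rank 5, with invariant factors (1,1,1,1,1).

From H_k ≅ ker(∂_k) / im(∂_{k+1}) we obtain:

  H_0: rank C_0 − rank ∂_1 = 5 − 4 = 1, and the invariant factors of ∂_1 are all 1, so H_0 ≅ Z.
  H_1: rank ker ∂_1 − rank ∂_2 = (10 − 4) − 5 = 1, and the invariant factors of ∂_2 are all 1, so H_1 ≅ Z.
  H_2: rank ker ∂_2 − rank ∂_3 = (5 − 5) − 0 = 0, and there is no ∂_3, so H_2 ≅ 0.

H_0 = Z,  H_1 = Z,  H_2 = 0.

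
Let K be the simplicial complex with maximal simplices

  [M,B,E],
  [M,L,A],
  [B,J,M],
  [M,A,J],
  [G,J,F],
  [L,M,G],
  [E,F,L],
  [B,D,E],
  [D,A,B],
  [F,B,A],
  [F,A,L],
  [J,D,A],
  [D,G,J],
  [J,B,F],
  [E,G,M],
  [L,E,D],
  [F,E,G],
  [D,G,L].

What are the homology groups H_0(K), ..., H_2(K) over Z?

H_0 = Z,  H_1 = Z × Z/2,  H_2 = 0.

Order the vertices as A < B < D < E < F < G < J < L < M. Listing each simplex with vertices in this order, K has dimension 2 with simplices:

  0-simplices (9): A, B, D, E, F, G, J, L, M
  1-simplices (27): AB, AD, AF, AJ, AL, AM, BD, BE, BF, BJ, BM, DE, DG, DJ, DL, EF, EG, EL, EM, FG, FJ, FL, GJ, GL, GM, JM, LM
  2-simplices (18): ABD, ABF, ADJ, AFL, AJM, ALM, BDE, BEM, BFJ, BJM, DEL, DGJ, DGL, EFG, EFL, EGM, FGJ, GLM

giving chain groups C_0 ≅ Z^9, C_1 ≅ Z^27, C_2 ≅ Z^18.

∂_1: C_1 → C_0 maps an edge to its endpoints' difference, ∂[p,q] = q − p. For instance
  ∂JM = M − J.
This gives a 9×27 integer matrix of rank 8; reducing to Smith normal form yields diagonal entries (1,1,1,1,1,1,1,1).

Boundary ∂_2: C_2 → C_1 acts by ∂[p,q,r] = [q,r] − [p,r] + [p,q]. For instance
  ∂EGM = GM − EM + EG,
  ∂BEM = EM − BM + BE.
As a 27×18 matrix over Z this has rank 18, with invariant factors (1,1,1,1,1,1,1,1,1,1,1,1,1,1,1,1,1,2).

From H_k ≅ ker(∂_k) / im(∂_{k+1}) we obtain:

  H_0: rank C_0 − rank ∂_1 = 9 − 8 = 1, and the invariant factors of ∂_1 are all 1, so H_0 ≅ Z.
  H_1: rank ker ∂_1 − rank ∂_2 = (27 − 8) − 18 = 1, and ∂_2 has invariant factor 2 > 1, so H_1 ≅ Z × Z/2.
  H_2: rank ker ∂_2 − rank ∂_3 = (18 − 18) − 0 = 0, and there is no ∂_3, so H_2 ≅ 0.

As a check, the Euler characteristic is 9 − 27 + 18 = 0, which agrees with 1 − 1 + 0 = 0.
(K is a triangulation of the Klein bottle.)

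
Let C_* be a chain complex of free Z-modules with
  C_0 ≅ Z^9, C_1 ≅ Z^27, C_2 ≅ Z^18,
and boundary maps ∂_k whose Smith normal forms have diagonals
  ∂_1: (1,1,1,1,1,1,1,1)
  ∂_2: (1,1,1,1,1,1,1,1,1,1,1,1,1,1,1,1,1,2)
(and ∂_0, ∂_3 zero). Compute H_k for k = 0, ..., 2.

H_0 ≅ Z,  H_1 ≅ Z ⊕ Z/2,  H_2 = 0.

H_0: b_0 = 9 − 0 − 8 = 1; torsion from ∂_1 factors > 1: none. So H_0 ≅ Z.
H_1: b_1 = 27 − 8 − 18 = 1; torsion from ∂_2 factors > 1: [2]. So H_1 ≅ Z ⊕ Z/2.
H_2: b_2 = 18 − 18 − 0 = 0; torsion from ∂_3 factors > 1: none. So H_2 ≅ 0.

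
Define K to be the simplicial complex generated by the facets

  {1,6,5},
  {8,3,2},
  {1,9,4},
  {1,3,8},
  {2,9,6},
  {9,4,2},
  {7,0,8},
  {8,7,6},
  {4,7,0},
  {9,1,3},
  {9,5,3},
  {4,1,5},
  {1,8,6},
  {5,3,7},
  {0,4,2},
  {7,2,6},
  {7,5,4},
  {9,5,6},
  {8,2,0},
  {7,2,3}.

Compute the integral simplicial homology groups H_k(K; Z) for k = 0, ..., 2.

Fix the vertex order 0 < 1 < 2 < 3 < 4 < 5 < 6 < 7 < 8 < 9 and write every simplex with vertices in increasing order. Then dim K = 2 and the simplices of K are:

  0-simplices (10): [0], [1], [2], [3], [4], [5], [6], [7], [8], [9]
  1-simplices (30): (30 of them)
  2-simplices (20): (20 of them)

giving chain groups C_0 ≅ Z^10, C_1 ≅ Z^30, C_2 ≅ Z^20.

∂_1: C_1 → C_0 sends each edge [p,q] (with p < q) to q − p. For instance
  ∂[1,5] = [5] − [1].
As a 10×30 matrix over Z this has rank 9, with invariant factors (1,1,1,1,1,1,1,1,1).

Boundary ∂_2: C_2 → C_1 acts by ∂[p,q,r] = [q,r] − [p,r] + [p,q]. For instance
  ∂[1,4,5] = [4,5] − [1,5] + [1,4],
  ∂[1,6,8] = [6,8] − [1,8] + [1,6].
This gives a 30×20 integer matrix of rank 20; reducing to Smith normal form yields diagonal entries (1,1,1,1,1,1,1,1,1,1,1,1,1,1,1,1,1,1,1,2).

Computing H_k = (kernel of ∂_k) / (image of ∂_{k+1}):

  H_0: rank C_0 − rank ∂_1 = 10 − 9 = 1, and the invariant factors of ∂_1 are all 1, so H_0 ≅ Z.
  H_1: rank ker ∂_1 − rank ∂_2 = (30 − 9) − 20 = 1, and ∂_2 has invariant factor 2 > 1, so H_1 ≅ Z ⊕ Z/2.
  H_2: rank ker ∂_2 − rank ∂_3 = (20 − 20) − 0 = 0, and there is no ∂_3, so H_2 ≅ 0.

H_0 = Z,  H_1 = Z ⊕ Z/2,  H_2 = 0.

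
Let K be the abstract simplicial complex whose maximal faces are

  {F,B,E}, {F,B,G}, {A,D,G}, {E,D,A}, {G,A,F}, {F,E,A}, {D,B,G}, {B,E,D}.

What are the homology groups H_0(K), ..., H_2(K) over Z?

K has 6 vertices, 12 edges, 8 triangles.
rank ∂_0 = 0, rank ∂_1 = 5 ⇒ b_0 = 6 − 0 − 5 = 1; all invariant factors of ∂_1 are 1 so no torsion. So H_0 ≅ Z.
rank ∂_1 = 5, rank ∂_2 = 7 ⇒ b_1 = 12 − 5 − 7 = 0; all invariant factors of ∂_2 are 1 so no torsion. So H_1 ≅ 0.
rank ∂_2 = 7, rank ∂_3 = 0 ⇒ b_2 = 8 − 7 − 0 = 1. So H_2 ≅ Z.

H_0 = Z,  H_1 = 0,  H_2 = Z.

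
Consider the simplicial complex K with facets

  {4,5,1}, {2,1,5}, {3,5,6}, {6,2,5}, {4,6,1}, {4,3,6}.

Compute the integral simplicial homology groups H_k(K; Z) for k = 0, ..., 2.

Take the total order 1 < 2 < 3 < 4 < 5 < 6 on the vertex set. Then K (dimension 2) consists of the simplices:

  0-simplices (6): [1], [2], [3], [4], [5], [6]
  1-simplices (12): [1,2], [1,4], [1,5], [1,6], [2,5], [2,6], [3,4], [3,5], [3,6], [4,5], [4,6], [5,6]
  2-simplices (6): [1,2,5], [1,4,5], [1,4,6], [2,5,6], [3,4,6], [3,5,6]

Hence C_0 ≅ Z^6, C_1 ≅ Z^12, C_2 ≅ Z^6.

∂_1: C_1 → C_0 is given by ∂[p,q] = [q] − [p]. For instance
  ∂[1,4] = [4] − [1].
The 6×12 boundary matrix has rank 5 and Smith normal form diag(1,1,1,1,1).

∂_2: C_2 → C_1 sends each 2-simplex [p,q,r] to [q,r] − [p,r] + [p,q]. For instance
  ∂[1,2,5] = [2,5] − [1,5] + [1,2],
  ∂[3,5,6] = [5,6] − [3,6] + [3,5].
This gives a 12×6 integer matrix of rank 6; reducing to Smith normal form yields diagonal entries (1,1,1,1,1,1).

Reading off H_k = ker ∂_k / im ∂_{k+1}:

  H_0: rank C_0 − rank ∂_1 = 6 − 5 = 1, and the invariant factors of ∂_1 are all 1, so H_0 = Z.
  H_1: rank ker ∂_1 − rank ∂_2 = (12 − 5) − 6 = 1, and the invariant factors of ∂_2 are all 1, so H_1 = Z.
  H_2: rank ker ∂_2 − rank ∂_3 = (6 − 6) − 0 = 0, and there is no ∂_3, so H_2 = 0.

H_0 ≅ Z,  H_1 ≅ Z,  H_2 = 0.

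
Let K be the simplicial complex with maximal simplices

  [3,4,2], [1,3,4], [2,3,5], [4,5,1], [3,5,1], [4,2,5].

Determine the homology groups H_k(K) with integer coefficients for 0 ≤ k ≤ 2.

Take the total order 1 < 2 < 3 < 4 < 5 on the vertex set. Then K (dimension 2) consists of the simplices:

  0-simplices (5): [1], [2], [3], [4], [5]
  1-simplices (9): [1,3], [1,4], [1,5], [2,3], [2,4], [2,5], [3,4], [3,5], [4,5]
  2-simplices (6): [1,3,4], [1,3,5], [1,4,5], [2,3,4], [2,3,5], [2,4,5]

so the chain groups are C_0 ≅ Z^5, C_1 ≅ Z^9, C_2 ≅ Z^6.

∂_1: C_1 → C_0 is given by ∂[p,q] = [q] − [p].
This gives a 5×9 integer matrix of rank 4; reducing to Smith normal form yields diagonal entries (1,1,1,1).

Boundary ∂_2: C_2 → C_1 sends each 2-simplex [p,q,r] to [q,r] − [p,r] + [p,q]. For instance
  ∂[1,3,4] = [3,4] − [1,4] + [1,3],
  ∂[2,3,5] = [3,5] − [2,5] + [2,3].
The 9×6 boundary matrix has rank 5 and Smith normal form diag(1,1,1,1,1).

Reading off H_k = ker ∂_k / im ∂_{k+1}:

  H_0: rank C_0 − rank ∂_1 = 5 − 4 = 1, and the invariant factors of ∂_1 are all 1, so H_0 = Z.
  H_1: rank ker ∂_1 − rank ∂_2 = (9 − 4) − 5 = 0, and the invariant factors of ∂_2 are all 1, so H_1 = 0.
  H_2: rank ker ∂_2 − rank ∂_3 = (6 − 5) − 0 = 1, and there is no ∂_3, so H_2 = Z.

As a check, the Euler characteristic is 5 − 9 + 6 = 2, which agrees with 1 − 0 + 1 = 2.

H_0 = Z,  H_1 = 0,  H_2 = Z.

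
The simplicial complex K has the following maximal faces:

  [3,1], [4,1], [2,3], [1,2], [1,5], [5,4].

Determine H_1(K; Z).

Fix the vertex order 1 < 2 < 3 < 4 < 5 and write every simplex with vertices in increasing order. Then dim K = 1 and the simplices of K are:

  0-simplices (5): [1], [2], [3], [4], [5]
  1-simplices (6): [1,2], [1,3], [1,4], [1,5], [2,3], [4,5]

Hence C_0 ≅ Z^5, C_1 ≅ Z^6.

∂_1: C_1 → C_0 sends each edge [p,q] (with p < q) to q − p.
As a 5×6 matrix over Z this has rank 4, with invariant factors (1,1,1,1).

Computing H_k = (kernel of ∂_k) / (image of ∂_{k+1}):

  H_1: rank ker ∂_1 − rank ∂_2 = (6 − 4) − 0 = 2, and there is no ∂_2, so H_1 = Z^2.

H_1 = Z^2.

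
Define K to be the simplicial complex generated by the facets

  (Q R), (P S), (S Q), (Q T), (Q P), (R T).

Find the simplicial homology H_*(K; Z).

Take the total order P < Q < R < S < T on the vertex set. Then K (dimension 1) consists of the simplices:

  0-simplices (5): P, Q, R, S, T
  1-simplices (6): PQ, PS, QR, QS, QT, RT

so the chain groups are C_0 ≅ Z^5, C_1 ≅ Z^6.

The boundary map ∂_1: C_1 → C_0 is given by ∂[p,q] = [q] − [p].
As a 5×6 matrix over Z this has rank 4, with invariant factors (1,1,1,1).

Reading off H_k = ker ∂_k / im ∂_{k+1}:

  H_0: rank C_0 − rank ∂_1 = 5 − 4 = 1, and the invariant factors of ∂_1 are all 1, so H_0 ≅ Z.
  H_1: rank ker ∂_1 − rank ∂_2 = (6 − 4) − 0 = 2, and there is no ∂_2, so H_1 ≅ Z^2.

H_0 = Z,  H_1 = Z^2.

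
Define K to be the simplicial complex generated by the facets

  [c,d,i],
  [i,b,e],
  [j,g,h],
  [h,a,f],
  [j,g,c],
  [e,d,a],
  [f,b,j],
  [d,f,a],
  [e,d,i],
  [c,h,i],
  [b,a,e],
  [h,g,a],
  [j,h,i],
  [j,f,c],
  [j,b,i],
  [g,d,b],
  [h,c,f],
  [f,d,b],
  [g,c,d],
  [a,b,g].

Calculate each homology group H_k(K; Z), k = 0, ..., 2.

We work with the vertex ordering a < b < c < d < e < f < g < h < i < j. The simplices of K, each written with vertices in increasing order, are:

  0-simplices (10): a, b, c, d, e, f, g, h, i, j
  1-simplices (30): ab, ad, ae, af, ag, ah, bd, be, bf, bg, bi, bj, cd, cf, cg, ch, ci, cj, de, df, dg, di, ei, fh, fj, gh, gj, hi, hj, ij
  2-simplices (20): abe, abg, ade, adf, afh, agh, bdf, bdg, bei, bfj, bij, cdg, cdi, cfh, cfj, cgj, chi, dei, ghj, hij

so the chain groups are C_0 ≅ Z^10, C_1 ≅ Z^30, C_2 ≅ Z^20.

∂_1: C_1 → C_0 sends each edge [p,q] (with p < q) to q − p. For instance
  ∂ab = b − a.
As a 10×30 matrix over Z this has rank 9, with invariant factors (1,1,1,1,1,1,1,1,1).

Boundary ∂_2: C_2 → C_1 acts by ∂[p,q,r] = [q,r] − [p,r] + [p,q]. For instance
  ∂ghj = hj − gj + gh,
  ∂bei = ei − bi + be.
The resulting 30×20 matrix has rank 20, and its Smith normal form has invariant factors (1,1,1,1,1,1,1,1,1,1,1,1,1,1,1,1,1,1,1,2).

From H_k ≅ ker(∂_k) / im(∂_{k+1}) we obtain:

  H_0: rank C_0 − rank ∂_1 = 10 − 9 = 1, and the invariant factors of ∂_1 are all 1, so H_0 = Z.
  H_1: rank ker ∂_1 − rank ∂_2 = (30 − 9) − 20 = 1, and ∂_2 has invariant factor 2 > 1, so H_1 = Z ⊕ Z/2Z.
  H_2: rank ker ∂_2 − rank ∂_3 = (20 − 20) − 0 = 0, and there is no ∂_3, so H_2 = 0.

H_0 ≅ Z,  H_1 ≅ Z ⊕ Z/2Z,  H_2 = 0.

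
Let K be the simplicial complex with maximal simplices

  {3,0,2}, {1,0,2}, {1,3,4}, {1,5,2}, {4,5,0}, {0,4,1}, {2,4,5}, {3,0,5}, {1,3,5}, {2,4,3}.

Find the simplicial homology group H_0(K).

H_0 ≅ Z.

Fix the vertex order 0 < 1 < 2 < 3 < 4 < 5 and write every simplex with vertices in increasing order. Then dim K = 2 and the simplices of K are:

  0-simplices (6): [0], [1], [2], [3], [4], [5]
  1-simplices (15): [0,1], [0,2], [0,3], [0,4], [0,5], [1,2], [1,3], [1,4], [1,5], [2,3], [2,4], [2,5], [3,4], [3,5], [4,5]
  2-simplices (10): [0,1,2], [0,1,4], [0,2,3], [0,3,5], [0,4,5], [1,2,5], [1,3,4], [1,3,5], [2,3,4], [2,4,5]

giving chain groups C_0 ≅ Z^6, C_1 ≅ Z^15, C_2 ≅ Z^10.

Boundary ∂_1: C_1 → C_0 is given by ∂[p,q] = [q] − [p].
The 6×15 boundary matrix has rank 5 and Smith normal form diag(1,1,1,1,1).

∂_2: C_2 → C_1 acts by ∂[p,q,r] = [q,r] − [p,r] + [p,q]. For instance
  ∂[0,1,4] = [1,4] − [0,4] + [0,1],
  ∂[2,3,4] = [3,4] − [2,4] + [2,3].
This gives a 15×10 integer matrix of rank 10; reducing to Smith normal form yields diagonal entries (1,1,1,1,1,1,1,1,1,2).

Reading off H_k = ker ∂_k / im ∂_{k+1}:

  H_0: rank C_0 − rank ∂_1 = 6 − 5 = 1, and the invariant factors of ∂_1 are all 1, so H_0 = Z.

(K is a triangulation of the real projective plane RP^2.)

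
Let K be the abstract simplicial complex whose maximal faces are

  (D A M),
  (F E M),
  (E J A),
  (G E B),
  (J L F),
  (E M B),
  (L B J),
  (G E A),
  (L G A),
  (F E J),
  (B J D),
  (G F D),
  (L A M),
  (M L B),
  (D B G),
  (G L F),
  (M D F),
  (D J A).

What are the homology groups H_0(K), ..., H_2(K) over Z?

K has 9 vertices, 27 edges, 18 triangles.
rank ∂_0 = 0, rank ∂_1 = 8 ⇒ b_0 = 9 − 0 − 8 = 1; all invariant factors of ∂_1 are 1 so no torsion. So H_0 ≅ Z.
rank ∂_1 = 8, rank ∂_2 = 17 ⇒ b_1 = 27 − 8 − 17 = 2; all invariant factors of ∂_2 are 1 so no torsion. So H_1 ≅ Z^2.
rank ∂_2 = 17, rank ∂_3 = 0 ⇒ b_2 = 18 − 17 − 0 = 1. So H_2 ≅ Z.

H_0 ≅ Z,  H_1 ≅ Z^2,  H_2 ≅ Z.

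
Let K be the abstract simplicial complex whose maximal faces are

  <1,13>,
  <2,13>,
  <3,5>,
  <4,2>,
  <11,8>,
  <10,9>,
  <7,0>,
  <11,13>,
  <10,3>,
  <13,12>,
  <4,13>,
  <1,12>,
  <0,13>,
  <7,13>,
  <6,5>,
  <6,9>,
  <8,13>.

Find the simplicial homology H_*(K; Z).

H_0 = Z^2,  H_1 = Z^5.

We work with the vertex ordering 0 < 1 < 2 < 3 < 4 < 5 < 6 < 7 < 8 < 9 < 10 < 11 < 12 < 13. The simplices of K, each written with vertices in increasing order, are:

  0-simplices (14): [0], [1], [2], [3], [4], [5], [6], [7], [8], [9], [10], [11], [12], [13]
  1-simplices (17): [0,7], [0,13], [1,12], [1,13], [2,4], [2,13], [3,5], [3,10], [4,13], [5,6], [6,9], [7,13], [8,11], [8,13], [9,10], [11,13], [12,13]

giving chain groups C_0 ≅ Z^14, C_1 ≅ Z^17.

The boundary map ∂_1: C_1 → C_0 is given by ∂[p,q] = [q] − [p]. For instance
  ∂[6,9] = [9] − [6].
The 14×17 boundary matrix has rank 12 and Smith normal form diag(1,1,1,1,1,1,1,1,1,1,1,1).

From H_k ≅ ker(∂_k) / im(∂_{k+1}) we obtain:

  H_0: rank C_0 − rank ∂_1 = 14 − 12 = 2, and the invariant factors of ∂_1 are all 1, so H_0 = Z^2.
  H_1: rank ker ∂_1 − rank ∂_2 = (17 − 12) − 0 = 5, and there is no ∂_2, so H_1 = Z^5.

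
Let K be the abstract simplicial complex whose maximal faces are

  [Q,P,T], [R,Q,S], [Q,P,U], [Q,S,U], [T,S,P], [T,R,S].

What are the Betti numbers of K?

b_0 = 1, b_1 = 1, b_2 = 0.

K has 6 vertices, 12 edges, 6 triangles.
rank ∂_0 = 0, rank ∂_1 = 5 ⇒ b_0 = 6 − 0 − 5 = 1; all invariant factors of ∂_1 are 1 so no torsion. So H_0 = Z.
rank ∂_1 = 5, rank ∂_2 = 6 ⇒ b_1 = 12 − 5 − 6 = 1; all invariant factors of ∂_2 are 1 so no torsion. So H_1 = Z.
rank ∂_2 = 6, rank ∂_3 = 0 ⇒ b_2 = 6 − 6 − 0 = 0. So H_2 = 0.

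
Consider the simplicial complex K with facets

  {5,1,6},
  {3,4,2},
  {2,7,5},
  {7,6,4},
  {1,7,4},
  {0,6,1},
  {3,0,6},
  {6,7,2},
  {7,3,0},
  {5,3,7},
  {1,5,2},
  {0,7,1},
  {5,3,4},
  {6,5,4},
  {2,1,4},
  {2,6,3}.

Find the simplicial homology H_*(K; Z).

H_0 ≅ Z,  H_1 ≅ Z^2,  H_2 ≅ Z.

Order the vertices as 0 < 1 < 2 < 3 < 4 < 5 < 6 < 7. Listing each simplex with vertices in this order, K has dimension 2 with simplices:

  0-simplices (8): [0], [1], [2], [3], [4], [5], [6], [7]
  1-simplices (24): (24 of them)
  2-simplices (16): [0,1,6], [0,1,7], [0,3,6], [0,3,7], [1,2,4], [1,2,5], [1,4,7], [1,5,6], [2,3,4], [2,3,6], [2,5,7], [2,6,7], [3,4,5], [3,5,7], [4,5,6], [4,6,7]

giving chain groups C_0 ≅ Z^8, C_1 ≅ Z^24, C_2 ≅ Z^16.

∂_1: C_1 → C_0 sends each edge [p,q] (with p < q) to q − p. For instance
  ∂[4,7] = [7] − [4].
As a 8×24 matrix over Z this has rank 7, with invariant factors (1,1,1,1,1,1,1).

The boundary map ∂_2: C_2 → C_1 maps a triangle to the signed sum of its edges. For instance
  ∂[0,3,7] = [3,7] − [0,7] + [0,3],
  ∂[3,5,7] = [5,7] − [3,7] + [3,5].
As a 24×16 matrix over Z this has rank 15, with invariant factors (1,1,1,1,1,1,1,1,1,1,1,1,1,1,1).

Computing H_k = (kernel of ∂_k) / (image of ∂_{k+1}):

  H_0: rank C_0 − rank ∂_1 = 8 − 7 = 1, and the invariant factors of ∂_1 are all 1, so H_0 = Z.
  H_1: rank ker ∂_1 − rank ∂_2 = (24 − 7) − 15 = 2, and the invariant factors of ∂_2 are all 1, so H_1 = Z^2.
  H_2: rank ker ∂_2 − rank ∂_3 = (16 − 15) − 0 = 1, and there is no ∂_3, so H_2 = Z.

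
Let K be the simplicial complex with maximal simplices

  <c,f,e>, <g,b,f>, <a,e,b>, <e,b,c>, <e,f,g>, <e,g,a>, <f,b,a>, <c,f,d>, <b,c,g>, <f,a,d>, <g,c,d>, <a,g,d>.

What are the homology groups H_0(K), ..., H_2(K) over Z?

Take the total order a < b < c < d < e < f < g on the vertex set. Then K (dimension 2) consists of the simplices:

  0-simplices (7): a, b, c, d, e, f, g
  1-simplices (18): ab, ad, ae, af, ag, bc, be, bf, bg, cd, ce, cf, cg, df, dg, ef, eg, fg
  2-simplices (12): abe, abf, adf, adg, aeg, bce, bcg, bfg, cdf, cdg, cef, efg

Hence C_0 ≅ Z^7, C_1 ≅ Z^18, C_2 ≅ Z^12.

∂_1: C_1 → C_0 sends each edge [p,q] (with p < q) to q − p. For instance
  ∂cd = d − c.
The 7×18 boundary matrix has rank 6 and Smith normal form diag(1,1,1,1,1,1).

The boundary map ∂_2: C_2 → C_1 maps a triangle to the signed sum of its edges. For instance
  ∂aeg = eg − ag + ae,
  ∂abe = be − ae + ab.
The resulting 18×12 matrix has rank 12, and its Smith normal form has invariant factors (1,1,1,1,1,1,1,1,1,1,1,2).

Computing H_k = (kernel of ∂_k) / (image of ∂_{k+1}):

  H_0: rank C_0 − rank ∂_1 = 7 − 6 = 1, and the invariant factors of ∂_1 are all 1, so H_0 ≅ Z.
  H_1: rank ker ∂_1 − rank ∂_2 = (18 − 6) − 12 = 0, and ∂_2 has invariant factor 2 > 1, so H_1 ≅ Z/2.
  H_2: rank ker ∂_2 − rank ∂_3 = (12 − 12) − 0 = 0, and there is no ∂_3, so H_2 ≅ 0.

H_0 ≅ Z,  H_1 ≅ Z/2,  H_2 = 0.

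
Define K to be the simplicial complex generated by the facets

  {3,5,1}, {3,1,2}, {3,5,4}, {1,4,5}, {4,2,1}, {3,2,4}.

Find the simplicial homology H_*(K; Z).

H_0 = Z,  H_1 = 0,  H_2 = Z.

We work with the vertex ordering 1 < 2 < 3 < 4 < 5. The simplices of K, each written with vertices in increasing order, are:

  0-simplices (5): [1], [2], [3], [4], [5]
  1-simplices (9): [1,2], [1,3], [1,4], [1,5], [2,3], [2,4], [3,4], [3,5], [4,5]
  2-simplices (6): [1,2,3], [1,2,4], [1,3,5], [1,4,5], [2,3,4], [3,4,5]

Hence C_0 ≅ Z^5, C_1 ≅ Z^9, C_2 ≅ Z^6.

The boundary map ∂_1: C_1 → C_0 sends each edge [p,q] (with p < q) to q − p.
The 5×9 boundary matrix has rank 4 and Smith normal form diag(1,1,1,1).

∂_2: C_2 → C_1 acts by ∂[p,q,r] = [q,r] − [p,r] + [p,q]. For instance
  ∂[1,2,4] = [2,4] − [1,4] + [1,2],
  ∂[3,4,5] = [4,5] − [3,5] + [3,4].
The 9×6 boundary matrix has rank 5 and Smith normal form diag(1,1,1,1,1).

Reading off H_k = ker ∂_k / im ∂_{k+1}:

  H_0: rank C_0 − rank ∂_1 = 5 − 4 = 1, and the invariant factors of ∂_1 are all 1, so H_0 = Z.
  H_1: rank ker ∂_1 − rank ∂_2 = (9 − 4) − 5 = 0, and the invariant factors of ∂_2 are all 1, so H_1 = 0.
  H_2: rank ker ∂_2 − rank ∂_3 = (6 − 5) − 0 = 1, and there is no ∂_3, so H_2 = Z.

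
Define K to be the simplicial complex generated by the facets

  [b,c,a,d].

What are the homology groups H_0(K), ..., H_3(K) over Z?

Fix the vertex order a < b < c < d and write every simplex with vertices in increasing order. Then dim K = 3 and the simplices of K are:

  0-simplices (4): a, b, c, d
  1-simplices (6): ab, ac, ad, bc, bd, cd
  2-simplices (4): abc, abd, acd, bcd
  3-simplices (1): abcd

Hence C_0 ≅ Z^4, C_1 ≅ Z^6, C_2 ≅ Z^4, C_3 ≅ Z^1.

The boundary map ∂_1: C_1 → C_0 maps an edge to its endpoints' difference, ∂[p,q] = q − p. For instance
  ∂ad = d − a.
This gives a 4×6 integer matrix of rank 3; reducing to Smith normal form yields diagonal entries (1,1,1).

∂_2: C_2 → C_1 sends each 2-simplex [p,q,r] to [q,r] − [p,r] + [p,q]. For instance
  ∂abd = bd − ad + ab,
  ∂bcd = cd − bd + bc.
As a 6×4 matrix over Z this has rank 3, with invariant factors (1,1,1).

Boundary ∂_3: C_3 → C_2 sends each 3-simplex σ to the alternating sum Σ_i (−1)^i (σ with its i-th vertex removed). For instance
  ∂abcd = bcd − acd + abd − abc.
As a 4×1 matrix over Z this has rank 1, with invariant factors (1).

Reading off H_k = ker ∂_k / im ∂_{k+1}:

  H_0: rank C_0 − rank ∂_1 = 4 − 3 = 1, and the invariant factors of ∂_1 are all 1, so H_0 = Z.
  H_1: rank ker ∂_1 − rank ∂_2 = (6 − 3) − 3 = 0, and the invariant factors of ∂_2 are all 1, so H_1 = 0.
  H_2: rank ker ∂_2 − rank ∂_3 = (4 − 3) − 1 = 0, and the invariant factors of ∂_3 are all 1, so H_2 = 0.
  H_3: rank ker ∂_3 − rank ∂_4 = (1 − 1) − 0 = 0, and there is no ∂_4, so H_3 = 0.

As a check, the Euler characteristic is 4 − 6 + 4 − 1 = 1, which agrees with 1 − 0 + 0 − 0 = 1.
(K is a triangulation of the 3-simplex.)

H_0 = Z,  H_1 = 0,  H_2 = 0,  H_3 = 0.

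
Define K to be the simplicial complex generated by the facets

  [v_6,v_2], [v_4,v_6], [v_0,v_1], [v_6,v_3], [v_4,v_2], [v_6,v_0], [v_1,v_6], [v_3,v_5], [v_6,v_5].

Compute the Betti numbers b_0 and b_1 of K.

b_0 = 1, b_1 = 3.

We work with the vertex ordering v_0 < v_1 < v_2 < v_3 < v_4 < v_5 < v_6. The simplices of K, each written with vertices in increasing order, are:

  0-simplices (7): [v_0], [v_1], [v_2], [v_3], [v_4], [v_5], [v_6]
  1-simplices (9): [v_0,v_1], [v_0,v_6], [v_1,v_6], [v_2,v_4], [v_2,v_6], [v_3,v_5], [v_3,v_6], [v_4,v_6], [v_5,v_6]

giving chain groups C_0 ≅ Z^7, C_1 ≅ Z^9.

∂_1: C_1 → C_0 is given by ∂[p,q] = [q] − [p].
The 7×9 boundary matrix has rank 6 and Smith normal form diag(1,1,1,1,1,1).

Computing H_k = (kernel of ∂_k) / (image of ∂_{k+1}):

  H_0: rank C_0 − rank ∂_1 = 7 − 6 = 1, and the invariant factors of ∂_1 are all 1, so H_0 = Z.
  H_1: rank ker ∂_1 − rank ∂_2 = (9 − 6) − 0 = 3, and there is no ∂_2, so H_1 = Z^3.

Hence the Betti numbers are b_0 = 1, b_1 = 3.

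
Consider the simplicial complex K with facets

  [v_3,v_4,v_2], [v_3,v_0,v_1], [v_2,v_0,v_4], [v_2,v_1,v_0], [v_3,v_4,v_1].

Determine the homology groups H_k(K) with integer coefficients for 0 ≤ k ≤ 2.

Order the vertices as v_0 < v_1 < v_2 < v_3 < v_4. Listing each simplex with vertices in this order, K has dimension 2 with simplices:

  0-simplices (5): [v_0], [v_1], [v_2], [v_3], [v_4]
  1-simplices (10): [v_0,v_1], [v_0,v_2], [v_0,v_3], [v_0,v_4], [v_1,v_2], [v_1,v_3], [v_1,v_4], [v_2,v_3], [v_2,v_4], [v_3,v_4]
  2-simplices (5): [v_0,v_1,v_2], [v_0,v_1,v_3], [v_0,v_2,v_4], [v_1,v_3,v_4], [v_2,v_3,v_4]

so the chain groups are C_0 ≅ Z^5, C_1 ≅ Z^10, C_2 ≅ Z^5.

The boundary map ∂_1: C_1 → C_0 is given by ∂[p,q] = [q] − [p]. For instance
  ∂[v_2,v_3] = [v_3] − [v_2].
The resulting 5×10 matrix has rank 4, and its Smith normal form has invariant factors (1,1,1,1).

The boundary map ∂_2: C_2 → C_1 maps a triangle to the signed sum of its edges. For instance
  ∂[v_0,v_1,v_2] = [v_1,v_2] − [v_0,v_2] + [v_0,v_1],
  ∂[v_0,v_2,v_4] = [v_2,v_4] − [v_0,v_4] + [v_0,v_2].
This gives a 10×5 integer matrix of rank 5; reducing to Smith normal form yields diagonal entries (1,1,1,1,1).

Computing H_k = (kernel of ∂_k) / (image of ∂_{k+1}):

  H_0: rank C_0 − rank ∂_1 = 5 − 4 = 1, and the invariant factors of ∂_1 are all 1, so H_0 = Z.
  H_1: rank ker ∂_1 − rank ∂_2 = (10 − 4) − 5 = 1, and the invariant factors of ∂_2 are all 1, so H_1 = Z.
  H_2: rank ker ∂_2 − rank ∂_3 = (5 − 5) − 0 = 0, and there is no ∂_3, so H_2 = 0.

H_0 = Z,  H_1 = Z,  H_2 = 0.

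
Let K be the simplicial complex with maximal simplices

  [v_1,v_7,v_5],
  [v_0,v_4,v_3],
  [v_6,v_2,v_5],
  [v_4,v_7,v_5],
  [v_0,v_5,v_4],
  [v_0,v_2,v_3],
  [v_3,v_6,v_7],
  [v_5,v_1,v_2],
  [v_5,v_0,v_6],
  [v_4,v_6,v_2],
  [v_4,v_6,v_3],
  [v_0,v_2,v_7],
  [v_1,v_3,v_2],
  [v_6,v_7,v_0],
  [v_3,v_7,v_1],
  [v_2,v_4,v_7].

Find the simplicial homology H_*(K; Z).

H_0 ≅ Z,  H_1 ≅ Z^2,  H_2 ≅ Z.

Fix the vertex order v_0 < v_1 < v_2 < v_3 < v_4 < v_5 < v_6 < v_7 and write every simplex with vertices in increasing order. Then dim K = 2 and the simplices of K are:

  0-simplices (8): [v_0], [v_1], [v_2], [v_3], [v_4], [v_5], [v_6], [v_7]
  1-simplices (24): (24 of them)
  2-simplices (16): (16 of them)

giving chain groups C_0 ≅ Z^8, C_1 ≅ Z^24, C_2 ≅ Z^16.

The boundary map ∂_1: C_1 → C_0 is given by ∂[p,q] = [q] − [p]. For instance
  ∂[v_3,v_7] = [v_7] − [v_3].
This gives a 8×24 integer matrix of rank 7; reducing to Smith normal form yields diagonal entries (1,1,1,1,1,1,1).

∂_2: C_2 → C_1 acts by ∂[p,q,r] = [q,r] − [p,r] + [p,q]. For instance
  ∂[v_0,v_3,v_4] = [v_3,v_4] − [v_0,v_4] + [v_0,v_3],
  ∂[v_0,v_2,v_3] = [v_2,v_3] − [v_0,v_3] + [v_0,v_2].
This gives a 24×16 integer matrix of rank 15; reducing to Smith normal form yields diagonal entries (1,1,1,1,1,1,1,1,1,1,1,1,1,1,1).

Now H_k = ker ∂_k / im ∂_{k+1}, so:

  H_0: rank C_0 − rank ∂_1 = 8 − 7 = 1, and the invariant factors of ∂_1 are all 1, so H_0 = Z.
  H_1: rank ker ∂_1 − rank ∂_2 = (24 − 7) − 15 = 2, and the invariant factors of ∂_2 are all 1, so H_1 = Z^2.
  H_2: rank ker ∂_2 − rank ∂_3 = (16 − 15) − 0 = 1, and there is no ∂_3, so H_2 = Z.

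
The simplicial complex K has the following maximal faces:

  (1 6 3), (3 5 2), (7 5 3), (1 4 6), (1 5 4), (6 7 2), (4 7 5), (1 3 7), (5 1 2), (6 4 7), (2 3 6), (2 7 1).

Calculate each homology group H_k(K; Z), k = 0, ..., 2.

H_0 ≅ Z,  H_1 ≅ Z/2,  H_2 = 0.

We work with the vertex ordering 1 < 2 < 3 < 4 < 5 < 6 < 7. The simplices of K, each written with vertices in increasing order, are:

  0-simplices (7): [1], [2], [3], [4], [5], [6], [7]
  1-simplices (18): [1,2], [1,3], [1,4], [1,5], [1,6], [1,7], [2,3], [2,5], [2,6], [2,7], [3,5], [3,6], [3,7], [4,5], [4,6], [4,7], [5,7], [6,7]
  2-simplices (12): [1,2,5], [1,2,7], [1,3,6], [1,3,7], [1,4,5], [1,4,6], [2,3,5], [2,3,6], [2,6,7], [3,5,7], [4,5,7], [4,6,7]

Hence C_0 ≅ Z^7, C_1 ≅ Z^18, C_2 ≅ Z^12.

∂_1: C_1 → C_0 is given by ∂[p,q] = [q] − [p]. For instance
  ∂[4,7] = [7] − [4].
The 7×18 boundary matrix has rank 6 and Smith normal form diag(1,1,1,1,1,1).

Boundary ∂_2: C_2 → C_1 acts by ∂[p,q,r] = [q,r] − [p,r] + [p,q]. For instance
  ∂[1,2,7] = [2,7] − [1,7] + [1,2],
  ∂[2,6,7] = [6,7] − [2,7] + [2,6].
As a 18×12 matrix over Z this has rank 12, with invariant factors (1,1,1,1,1,1,1,1,1,1,1,2).

Computing H_k = (kernel of ∂_k) / (image of ∂_{k+1}):

  H_0: rank C_0 − rank ∂_1 = 7 − 6 = 1, and the invariant factors of ∂_1 are all 1, so H_0 = Z.
  H_1: rank ker ∂_1 − rank ∂_2 = (18 − 6) − 12 = 0, and ∂_2 has invariant factor 2 > 1, so H_1 = Z/2.
  H_2: rank ker ∂_2 − rank ∂_3 = (12 − 12) − 0 = 0, and there is no ∂_3, so H_2 = 0.

As a check, the Euler characteristic is 7 − 18 + 12 = 1, which agrees with 1 − 0 + 0 = 1.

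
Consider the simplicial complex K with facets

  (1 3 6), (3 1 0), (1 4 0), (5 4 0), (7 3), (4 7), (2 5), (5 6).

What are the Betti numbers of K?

b_0 = 1, b_1 = 2, b_2 = 0.

Fix the vertex order 0 < 1 < 2 < 3 < 4 < 5 < 6 < 7 and write every simplex with vertices in increasing order. Then dim K = 2 and the simplices of K are:

  0-simplices (8): [0], [1], [2], [3], [4], [5], [6], [7]
  1-simplices (13): [0,1], [0,3], [0,4], [0,5], [1,3], [1,4], [1,6], [2,5], [3,6], [3,7], [4,5], [4,7], [5,6]
  2-simplices (4): [0,1,3], [0,1,4], [0,4,5], [1,3,6]

giving chain groups C_0 ≅ Z^8, C_1 ≅ Z^13, C_2 ≅ Z^4.

∂_1: C_1 → C_0 is given by ∂[p,q] = [q] − [p]. For instance
  ∂[4,7] = [7] − [4].
This gives a 8×13 integer matrix of rank 7; reducing to Smith normal form yields diagonal entries (1,1,1,1,1,1,1).

The boundary map ∂_2: C_2 → C_1 acts by ∂[p,q,r] = [q,r] − [p,r] + [p,q]. For instance
  ∂[0,1,3] = [1,3] − [0,3] + [0,1],
  ∂[1,3,6] = [3,6] − [1,6] + [1,3].
This gives a 13×4 integer matrix of rank 4; reducing to Smith normal form yields diagonal entries (1,1,1,1).

Reading off H_k = ker ∂_k / im ∂_{k+1}:

  H_0: rank C_0 − rank ∂_1 = 8 − 7 = 1, and the invariant factors of ∂_1 are all 1, so H_0 ≅ Z.
  H_1: rank ker ∂_1 − rank ∂_2 = (13 − 7) − 4 = 2, and the invariant factors of ∂_2 are all 1, so H_1 ≅ Z^2.
  H_2: rank ker ∂_2 − rank ∂_3 = (4 − 4) − 0 = 0, and there is no ∂_3, so H_2 ≅ 0.

Hence the Betti numbers are b_0 = 1, b_1 = 2, b_2 = 0.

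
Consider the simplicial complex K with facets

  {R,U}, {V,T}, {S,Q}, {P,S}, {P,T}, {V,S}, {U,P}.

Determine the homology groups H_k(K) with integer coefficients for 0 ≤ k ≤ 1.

Fix the vertex order P < Q < R < S < T < U < V and write every simplex with vertices in increasing order. Then dim K = 1 and the simplices of K are:

  0-simplices (7): P, Q, R, S, T, U, V
  1-simplices (7): PS, PT, PU, QS, RU, SV, TV

so the chain groups are C_0 ≅ Z^7, C_1 ≅ Z^7.

∂_1: C_1 → C_0 maps an edge to its endpoints' difference, ∂[p,q] = q − p. For instance
  ∂PU = U − P.
As a 7×7 matrix over Z this has rank 6, with invariant factors (1,1,1,1,1,1).

Now H_k = ker ∂_k / im ∂_{k+1}, so:

  H_0: rank C_0 − rank ∂_1 = 7 − 6 = 1, and the invariant factors of ∂_1 are all 1, so H_0 = Z.
  H_1: rank ker ∂_1 − rank ∂_2 = (7 − 6) − 0 = 1, and there is no ∂_2, so H_1 = Z.

H_0 ≅ Z,  H_1 ≅ Z.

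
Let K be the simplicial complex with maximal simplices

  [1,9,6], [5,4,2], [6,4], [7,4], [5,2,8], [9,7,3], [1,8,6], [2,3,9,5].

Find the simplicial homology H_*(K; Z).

H_0 = Z,  H_1 = Z^3,  H_2 = 0,  H_3 = 0.

Fix the vertex order 1 < 2 < 3 < 4 < 5 < 6 < 7 < 8 < 9 and write every simplex with vertices in increasing order. Then dim K = 3 and the simplices of K are:

  0-simplices (9): [1], [2], [3], [4], [5], [6], [7], [8], [9]
  1-simplices (19): [1,6], [1,8], [1,9], [2,3], [2,4], [2,5], [2,8], [2,9], [3,5], [3,7], [3,9], [4,5], [4,6], [4,7], [5,8], [5,9], [6,8], [6,9], [7,9]
  2-simplices (9): [1,6,8], [1,6,9], [2,3,5], [2,3,9], [2,4,5], [2,5,8], [2,5,9], [3,5,9], [3,7,9]
  3-simplices (1): [2,3,5,9]

Hence C_0 ≅ Z^9, C_1 ≅ Z^19, C_2 ≅ Z^9, C_3 ≅ Z^1.

The boundary map ∂_1: C_1 → C_0 sends each edge [p,q] (with p < q) to q − p. For instance
  ∂[1,9] = [9] − [1].
As a 9×19 matrix over Z this has rank 8, with invariant factors (1,1,1,1,1,1,1,1).

∂_2: C_2 → C_1 maps a triangle to the signed sum of its edges. For instance
  ∂[2,5,8] = [5,8] − [2,8] + [2,5],
  ∂[3,7,9] = [7,9] − [3,9] + [3,7].
The resulting 19×9 matrix has rank 8, and its Smith normal form has invariant factors (1,1,1,1,1,1,1,1).

∂_3: C_3 → C_2 sends each 3-simplex σ to the alternating sum Σ_i (−1)^i (σ with its i-th vertex removed). For instance
  ∂[2,3,5,9] = [3,5,9] − [2,5,9] + [2,3,9] − [2,3,5].
The 9×1 boundary matrix has rank 1 and Smith normal form diag(1).

Now H_k = ker ∂_k / im ∂_{k+1}, so:

  H_0: rank C_0 − rank ∂_1 = 9 − 8 = 1, and the invariant factors of ∂_1 are all 1, so H_0 = Z.
  H_1: rank ker ∂_1 − rank ∂_2 = (19 − 8) − 8 = 3, and the invariant factors of ∂_2 are all 1, so H_1 = Z^3.
  H_2: rank ker ∂_2 − rank ∂_3 = (9 − 8) − 1 = 0, and the invariant factors of ∂_3 are all 1, so H_2 = 0.
  H_3: rank ker ∂_3 − rank ∂_4 = (1 − 1) − 0 = 0, and there is no ∂_4, so H_3 = 0.

As a check, the Euler characteristic is 9 − 19 + 9 − 1 = -2, which agrees with 1 − 3 + 0 − 0 = -2.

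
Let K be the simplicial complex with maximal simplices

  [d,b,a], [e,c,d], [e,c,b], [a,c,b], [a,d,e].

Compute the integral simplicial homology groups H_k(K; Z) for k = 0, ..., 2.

H_0 ≅ Z,  H_1 ≅ Z,  H_2 = 0.

We work with the vertex ordering a < b < c < d < e. The simplices of K, each written with vertices in increasing order, are:

  0-simplices (5): a, b, c, d, e
  1-simplices (10): ab, ac, ad, ae, bc, bd, be, cd, ce, de
  2-simplices (5): abc, abd, ade, bce, cde

giving chain groups C_0 ≅ Z^5, C_1 ≅ Z^10, C_2 ≅ Z^5.

The boundary map ∂_1: C_1 → C_0 maps an edge to its endpoints' difference, ∂[p,q] = q − p. For instance
  ∂ab = b − a.
The 5×10 boundary matrix has rank 4 and Smith normal form diag(1,1,1,1).

∂_2: C_2 → C_1 maps a triangle to the signed sum of its edges. For instance
  ∂bce = ce − be + bc,
  ∂cde = de − ce + cd.
As a 10×5 matrix over Z this has rank 5, with invariant factors (1,1,1,1,1).

Computing H_k = (kernel of ∂_k) / (image of ∂_{k+1}):

  H_0: rank C_0 − rank ∂_1 = 5 − 4 = 1, and the invariant factors of ∂_1 are all 1, so H_0 = Z.
  H_1: rank ker ∂_1 − rank ∂_2 = (10 − 4) − 5 = 1, and the invariant factors of ∂_2 are all 1, so H_1 = Z.
  H_2: rank ker ∂_2 − rank ∂_3 = (5 − 5) − 0 = 0, and there is no ∂_3, so H_2 = 0.

As a check, the Euler characteristic is 5 − 10 + 5 = 0, which agrees with 1 − 1 + 0 = 0.
(K is a triangulation of the Möbius band.)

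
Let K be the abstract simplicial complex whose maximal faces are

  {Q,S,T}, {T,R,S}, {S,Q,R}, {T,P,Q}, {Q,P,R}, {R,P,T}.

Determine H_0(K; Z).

We work with the vertex ordering P < Q < R < S < T. The simplices of K, each written with vertices in increasing order, are:

  0-simplices (5): P, Q, R, S, T
  1-simplices (9): PQ, PR, PT, QR, QS, QT, RS, RT, ST
  2-simplices (6): PQR, PQT, PRT, QRS, QST, RST

Hence C_0 ≅ Z^5, C_1 ≅ Z^9, C_2 ≅ Z^6.

The boundary map ∂_1: C_1 → C_0 maps an edge to its endpoints' difference, ∂[p,q] = q − p. For instance
  ∂RS = S − R.
The 5×9 boundary matrix has rank 4 and Smith normal form diag(1,1,1,1).

∂_2: C_2 → C_1 maps a triangle to the signed sum of its edges. For instance
  ∂RST = ST − RT + RS,
  ∂QRS = RS − QS + QR.
This gives a 9×6 integer matrix of rank 5; reducing to Smith normal form yields diagonal entries (1,1,1,1,1).

Computing H_k = (kernel of ∂_k) / (image of ∂_{k+1}):

  H_0: rank C_0 − rank ∂_1 = 5 − 4 = 1, and the invariant factors of ∂_1 are all 1, so H_0 ≅ Z.

H_0 ≅ Z.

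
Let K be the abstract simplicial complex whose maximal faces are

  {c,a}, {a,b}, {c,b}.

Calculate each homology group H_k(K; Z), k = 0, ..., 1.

H_0 ≅ Z,  H_1 ≅ Z.

Order the vertices as a < b < c. Listing each simplex with vertices in this order, K has dimension 1 with simplices:

  0-simplices (3): a, b, c
  1-simplices (3): ab, ac, bc

giving chain groups C_0 ≅ Z^3, C_1 ≅ Z^3.

∂_1: C_1 → C_0 sends each edge [p,q] (with p < q) to q − p.
As a 3×3 matrix over Z this has rank 2, with invariant factors (1,1).

From H_k ≅ ker(∂_k) / im(∂_{k+1}) we obtain:

  H_0: rank C_0 − rank ∂_1 = 3 − 2 = 1, and the invariant factors of ∂_1 are all 1, so H_0 ≅ Z.
  H_1: rank ker ∂_1 − rank ∂_2 = (3 − 2) − 0 = 1, and there is no ∂_2, so H_1 ≅ Z.

(K is a triangulation of the circle S^1.)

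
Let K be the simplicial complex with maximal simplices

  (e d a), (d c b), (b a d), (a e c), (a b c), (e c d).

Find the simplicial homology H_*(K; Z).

H_0 = Z,  H_1 = 0,  H_2 = Z.

Order the vertices as a < b < c < d < e. Listing each simplex with vertices in this order, K has dimension 2 with simplices:

  0-simplices (5): a, b, c, d, e
  1-simplices (9): ab, ac, ad, ae, bc, bd, cd, ce, de
  2-simplices (6): abc, abd, ace, ade, bcd, cde

Hence C_0 ≅ Z^5, C_1 ≅ Z^9, C_2 ≅ Z^6.

∂_1: C_1 → C_0 is given by ∂[p,q] = [q] − [p]. For instance
  ∂de = e − d.
As a 5×9 matrix over Z this has rank 4, with invariant factors (1,1,1,1).

∂_2: C_2 → C_1 sends each 2-simplex [p,q,r] to [q,r] − [p,r] + [p,q]. For instance
  ∂ace = ce − ae + ac,
  ∂abc = bc − ac + ab.
This gives a 9×6 integer matrix of rank 5; reducing to Smith normal form yields diagonal entries (1,1,1,1,1).

From H_k ≅ ker(∂_k) / im(∂_{k+1}) we obtain:

  H_0: rank C_0 − rank ∂_1 = 5 − 4 = 1, and the invariant factors of ∂_1 are all 1, so H_0 ≅ Z.
  H_1: rank ker ∂_1 − rank ∂_2 = (9 − 4) − 5 = 0, and the invariant factors of ∂_2 are all 1, so H_1 ≅ 0.
  H_2: rank ker ∂_2 − rank ∂_3 = (6 − 5) − 0 = 1, and there is no ∂_3, so H_2 ≅ Z.

As a check, the Euler characteristic is 5 − 9 + 6 = 2, which agrees with 1 − 0 + 1 = 2.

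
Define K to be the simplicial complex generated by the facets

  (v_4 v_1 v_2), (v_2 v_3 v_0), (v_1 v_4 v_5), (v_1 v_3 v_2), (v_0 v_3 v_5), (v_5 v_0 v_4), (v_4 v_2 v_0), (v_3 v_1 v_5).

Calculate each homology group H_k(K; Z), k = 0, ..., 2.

H_0 = Z,  H_1 = 0,  H_2 = Z.

Take the total order v_0 < v_1 < v_2 < v_3 < v_4 < v_5 on the vertex set. Then K (dimension 2) consists of the simplices:

  0-simplices (6): [v_0], [v_1], [v_2], [v_3], [v_4], [v_5]
  1-simplices (12): [v_0,v_2], [v_0,v_3], [v_0,v_4], [v_0,v_5], [v_1,v_2], [v_1,v_3], [v_1,v_4], [v_1,v_5], [v_2,v_3], [v_2,v_4], [v_3,v_5], [v_4,v_5]
  2-simplices (8): [v_0,v_2,v_3], [v_0,v_2,v_4], [v_0,v_3,v_5], [v_0,v_4,v_5], [v_1,v_2,v_3], [v_1,v_2,v_4], [v_1,v_3,v_5], [v_1,v_4,v_5]

Hence C_0 ≅ Z^6, C_1 ≅ Z^12, C_2 ≅ Z^8.

Boundary ∂_1: C_1 → C_0 sends each edge [p,q] (with p < q) to q − p. For instance
  ∂[v_1,v_3] = [v_3] − [v_1].
As a 6×12 matrix over Z this has rank 5, with invariant factors (1,1,1,1,1).

The boundary map ∂_2: C_2 → C_1 sends each 2-simplex [p,q,r] to [q,r] − [p,r] + [p,q]. For instance
  ∂[v_1,v_2,v_3] = [v_2,v_3] − [v_1,v_3] + [v_1,v_2],
  ∂[v_0,v_4,v_5] = [v_4,v_5] − [v_0,v_5] + [v_0,v_4].
The resulting 12×8 matrix has rank 7, and its Smith normal form has invariant factors (1,1,1,1,1,1,1).

From H_k ≅ ker(∂_k) / im(∂_{k+1}) we obtain:

  H_0: rank C_0 − rank ∂_1 = 6 − 5 = 1, and the invariant factors of ∂_1 are all 1, so H_0 = Z.
  H_1: rank ker ∂_1 − rank ∂_2 = (12 − 5) − 7 = 0, and the invariant factors of ∂_2 are all 1, so H_1 = 0.
  H_2: rank ker ∂_2 − rank ∂_3 = (8 − 7) − 0 = 1, and there is no ∂_3, so H_2 = Z.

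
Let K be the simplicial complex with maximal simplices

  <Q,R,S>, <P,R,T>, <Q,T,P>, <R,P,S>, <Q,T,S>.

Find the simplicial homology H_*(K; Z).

H_0 = Z,  H_1 = Z,  H_2 = 0.

Take the total order P < Q < R < S < T on the vertex set. Then K (dimension 2) consists of the simplices:

  0-simplices (5): P, Q, R, S, T
  1-simplices (10): PQ, PR, PS, PT, QR, QS, QT, RS, RT, ST
  2-simplices (5): PQT, PRS, PRT, QRS, QST

Hence C_0 ≅ Z^5, C_1 ≅ Z^10, C_2 ≅ Z^5.

The boundary map ∂_1: C_1 → C_0 maps an edge to its endpoints' difference, ∂[p,q] = q − p.
This gives a 5×10 integer matrix of rank 4; reducing to Smith normal form yields diagonal entries (1,1,1,1).

Boundary ∂_2: C_2 → C_1 acts by ∂[p,q,r] = [q,r] − [p,r] + [p,q]. For instance
  ∂PQT = QT − PT + PQ,
  ∂PRS = RS − PS + PR.
This gives a 10×5 integer matrix of rank 5; reducing to Smith normal form yields diagonal entries (1,1,1,1,1).

From H_k ≅ ker(∂_k) / im(∂_{k+1}) we obtain:

  H_0: rank C_0 − rank ∂_1 = 5 − 4 = 1, and the invariant factors of ∂_1 are all 1, so H_0 = Z.
  H_1: rank ker ∂_1 − rank ∂_2 = (10 − 4) − 5 = 1, and the invariant factors of ∂_2 are all 1, so H_1 = Z.
  H_2: rank ker ∂_2 − rank ∂_3 = (5 − 5) − 0 = 0, and there is no ∂_3, so H_2 = 0.

As a check, the Euler characteristic is 5 − 10 + 5 = 0, which agrees with 1 − 1 + 0 = 0.
(K is a triangulation of the Möbius band.)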